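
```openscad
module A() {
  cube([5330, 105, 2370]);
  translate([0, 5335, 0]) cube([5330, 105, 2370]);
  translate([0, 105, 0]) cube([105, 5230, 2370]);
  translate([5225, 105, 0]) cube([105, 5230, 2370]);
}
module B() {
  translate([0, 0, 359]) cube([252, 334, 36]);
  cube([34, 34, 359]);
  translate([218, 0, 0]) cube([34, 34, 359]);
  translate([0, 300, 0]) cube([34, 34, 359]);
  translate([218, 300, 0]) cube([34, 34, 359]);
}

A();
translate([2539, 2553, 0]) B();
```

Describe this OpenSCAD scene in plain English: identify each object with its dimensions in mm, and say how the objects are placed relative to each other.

A is the wall frame of a small rectangular building: four walls, each 2370 mm tall and 105 mm thick, enclosing a footprint 5330 mm (x) by 5440 mm (y) outside-to-outside, with no floor or roof. The front and back walls (the −y and +y sides) span the full width; the two side walls fit between them.

B is a simple wooden stool: a rectangular seat 252 mm (x) by 334 mm (y), 36 mm thick, top face at z = 395 mm, on four square legs, each 34×34 mm in cross-section. The legs rest on z = 0, each flush with a corner of the seat.

The stool sits inside the house frame, centred.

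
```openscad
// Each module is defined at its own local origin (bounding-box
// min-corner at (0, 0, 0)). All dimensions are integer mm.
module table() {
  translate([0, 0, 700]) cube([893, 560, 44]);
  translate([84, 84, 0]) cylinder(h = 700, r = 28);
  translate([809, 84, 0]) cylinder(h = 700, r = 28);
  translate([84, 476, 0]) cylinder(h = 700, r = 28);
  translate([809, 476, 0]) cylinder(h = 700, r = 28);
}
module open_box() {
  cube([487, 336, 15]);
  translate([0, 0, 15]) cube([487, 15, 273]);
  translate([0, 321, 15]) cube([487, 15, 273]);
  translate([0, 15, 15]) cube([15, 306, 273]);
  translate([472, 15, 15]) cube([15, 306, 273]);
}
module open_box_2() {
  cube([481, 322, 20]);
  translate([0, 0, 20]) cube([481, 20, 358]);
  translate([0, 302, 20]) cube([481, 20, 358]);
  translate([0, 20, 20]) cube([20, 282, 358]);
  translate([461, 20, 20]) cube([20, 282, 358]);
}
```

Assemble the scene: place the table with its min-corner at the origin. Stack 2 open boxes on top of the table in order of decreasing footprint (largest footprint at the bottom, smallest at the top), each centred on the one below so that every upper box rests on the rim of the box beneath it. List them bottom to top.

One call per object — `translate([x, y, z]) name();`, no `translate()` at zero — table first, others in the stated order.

table();
translate([203, 112, 744]) open_box();
translate([206, 119, 1032]) open_box_2();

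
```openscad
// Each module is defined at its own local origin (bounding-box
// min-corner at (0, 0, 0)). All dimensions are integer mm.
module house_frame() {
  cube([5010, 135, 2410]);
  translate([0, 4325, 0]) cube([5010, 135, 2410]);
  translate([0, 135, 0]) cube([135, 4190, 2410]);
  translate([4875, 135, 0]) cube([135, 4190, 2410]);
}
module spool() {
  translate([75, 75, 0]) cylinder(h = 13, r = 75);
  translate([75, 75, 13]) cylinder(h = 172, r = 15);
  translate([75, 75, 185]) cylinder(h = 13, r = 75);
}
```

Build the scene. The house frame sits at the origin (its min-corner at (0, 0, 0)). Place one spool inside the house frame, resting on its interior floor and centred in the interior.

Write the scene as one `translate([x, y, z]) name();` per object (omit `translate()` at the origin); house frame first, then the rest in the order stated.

house_frame();
translate([2430, 2155, 0]) spool();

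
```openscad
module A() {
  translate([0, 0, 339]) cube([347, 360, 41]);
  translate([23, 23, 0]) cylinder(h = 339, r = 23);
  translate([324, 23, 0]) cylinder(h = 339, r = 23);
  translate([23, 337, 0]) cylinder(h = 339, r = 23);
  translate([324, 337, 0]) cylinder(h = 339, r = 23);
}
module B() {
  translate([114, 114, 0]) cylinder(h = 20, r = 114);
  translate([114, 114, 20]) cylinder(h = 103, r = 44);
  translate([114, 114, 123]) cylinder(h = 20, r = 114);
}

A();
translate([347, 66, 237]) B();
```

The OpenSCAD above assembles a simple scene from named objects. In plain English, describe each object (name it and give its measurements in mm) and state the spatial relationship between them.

A is a four-legged stool. The seat is 347×360 mm, 41 mm thick, top at z = 380 mm. It stands on four round legs, each 46 mm in diameter, from z = 0 to the seat underside, each leg's axis is inset half a diameter from the nearest pair of seat edges (so the leg's bounding box is flush with the corner).

B is a spool: two coaxial disc flanges of radius 114 mm and thickness 20 mm, joined by a core cylinder of radius 44 mm and height 103 mm. The lower flange rests on z = 0 and the three cylinders share a vertical axis.

The spool is beside the stool with their tops flush at z = 380.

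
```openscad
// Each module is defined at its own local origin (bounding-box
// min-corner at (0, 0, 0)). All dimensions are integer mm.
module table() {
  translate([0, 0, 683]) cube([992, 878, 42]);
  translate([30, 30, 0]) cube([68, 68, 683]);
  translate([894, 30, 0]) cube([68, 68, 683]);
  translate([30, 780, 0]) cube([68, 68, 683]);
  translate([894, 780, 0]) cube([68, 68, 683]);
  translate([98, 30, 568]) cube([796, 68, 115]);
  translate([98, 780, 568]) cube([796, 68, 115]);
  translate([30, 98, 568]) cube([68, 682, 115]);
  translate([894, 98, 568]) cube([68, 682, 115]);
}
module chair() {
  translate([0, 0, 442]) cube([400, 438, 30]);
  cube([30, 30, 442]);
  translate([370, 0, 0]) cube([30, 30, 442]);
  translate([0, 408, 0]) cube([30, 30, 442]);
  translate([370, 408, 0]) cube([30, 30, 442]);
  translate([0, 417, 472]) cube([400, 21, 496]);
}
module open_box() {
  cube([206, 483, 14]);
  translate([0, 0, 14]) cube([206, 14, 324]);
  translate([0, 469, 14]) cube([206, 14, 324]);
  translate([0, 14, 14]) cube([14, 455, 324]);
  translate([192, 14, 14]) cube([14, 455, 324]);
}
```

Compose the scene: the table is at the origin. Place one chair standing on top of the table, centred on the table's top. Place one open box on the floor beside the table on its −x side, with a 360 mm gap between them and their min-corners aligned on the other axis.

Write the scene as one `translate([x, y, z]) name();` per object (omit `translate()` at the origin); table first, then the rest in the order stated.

table();
translate([296, 220, 725]) chair();
translate([-566, 0, 0]) open_box();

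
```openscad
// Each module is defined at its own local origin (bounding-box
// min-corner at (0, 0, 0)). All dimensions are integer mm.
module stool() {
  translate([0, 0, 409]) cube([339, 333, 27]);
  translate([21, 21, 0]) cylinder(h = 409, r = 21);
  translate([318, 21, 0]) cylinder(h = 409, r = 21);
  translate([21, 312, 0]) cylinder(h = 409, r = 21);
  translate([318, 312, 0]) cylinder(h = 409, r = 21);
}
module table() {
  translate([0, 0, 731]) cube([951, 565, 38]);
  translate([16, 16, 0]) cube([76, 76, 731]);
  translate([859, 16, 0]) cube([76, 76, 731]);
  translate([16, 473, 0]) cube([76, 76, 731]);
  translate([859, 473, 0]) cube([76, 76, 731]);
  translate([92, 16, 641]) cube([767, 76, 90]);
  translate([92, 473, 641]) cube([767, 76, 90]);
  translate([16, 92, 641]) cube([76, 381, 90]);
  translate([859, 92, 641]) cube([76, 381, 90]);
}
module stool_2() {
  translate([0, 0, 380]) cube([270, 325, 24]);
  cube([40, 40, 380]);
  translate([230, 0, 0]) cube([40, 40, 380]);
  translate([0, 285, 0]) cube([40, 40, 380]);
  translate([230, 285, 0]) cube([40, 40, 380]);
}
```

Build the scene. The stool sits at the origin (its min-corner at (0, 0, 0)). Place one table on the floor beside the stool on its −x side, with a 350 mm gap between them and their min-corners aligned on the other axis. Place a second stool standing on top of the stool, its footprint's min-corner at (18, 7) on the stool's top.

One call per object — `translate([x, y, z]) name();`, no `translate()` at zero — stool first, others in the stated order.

stool();
translate([-1301, 0, 0]) table();
translate([18, 7, 436]) stool_2();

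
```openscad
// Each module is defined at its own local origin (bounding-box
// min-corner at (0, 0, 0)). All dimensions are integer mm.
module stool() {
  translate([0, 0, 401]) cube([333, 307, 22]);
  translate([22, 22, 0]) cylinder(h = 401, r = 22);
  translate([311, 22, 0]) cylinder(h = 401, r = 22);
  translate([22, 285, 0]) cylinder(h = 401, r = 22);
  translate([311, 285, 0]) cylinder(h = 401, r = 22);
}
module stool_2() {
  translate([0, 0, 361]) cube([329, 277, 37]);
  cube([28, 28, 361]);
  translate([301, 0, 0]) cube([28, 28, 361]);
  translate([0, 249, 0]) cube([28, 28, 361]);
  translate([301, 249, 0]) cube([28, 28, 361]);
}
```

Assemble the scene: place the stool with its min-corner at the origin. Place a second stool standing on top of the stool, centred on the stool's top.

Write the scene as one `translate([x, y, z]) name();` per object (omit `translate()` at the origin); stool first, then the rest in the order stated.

stool();
translate([2, 15, 423]) stool_2();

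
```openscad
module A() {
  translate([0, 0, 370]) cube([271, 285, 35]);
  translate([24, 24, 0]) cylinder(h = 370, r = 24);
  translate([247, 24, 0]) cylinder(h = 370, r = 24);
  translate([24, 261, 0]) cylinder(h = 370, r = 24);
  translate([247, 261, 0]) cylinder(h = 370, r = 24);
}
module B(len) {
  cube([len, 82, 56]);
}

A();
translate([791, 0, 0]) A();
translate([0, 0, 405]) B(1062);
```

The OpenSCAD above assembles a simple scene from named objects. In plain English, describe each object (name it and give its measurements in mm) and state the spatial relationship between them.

A is a simple wooden stool: a rectangular seat 271 mm (x) by 285 mm (y), 35 mm thick, top face at z = 405 mm, on four round legs, each 48 mm in diameter. The legs rest on z = 0, each leg's axis is inset half a diameter from the nearest pair of seat edges (so the leg's bounding box is flush with the corner).

B is a rectangular beam 1062 mm long (x), 82 mm deep (y), 56 mm thick (z).

The beam spans the tops of two stools placed 520 mm apart, resting at z = 405 mm.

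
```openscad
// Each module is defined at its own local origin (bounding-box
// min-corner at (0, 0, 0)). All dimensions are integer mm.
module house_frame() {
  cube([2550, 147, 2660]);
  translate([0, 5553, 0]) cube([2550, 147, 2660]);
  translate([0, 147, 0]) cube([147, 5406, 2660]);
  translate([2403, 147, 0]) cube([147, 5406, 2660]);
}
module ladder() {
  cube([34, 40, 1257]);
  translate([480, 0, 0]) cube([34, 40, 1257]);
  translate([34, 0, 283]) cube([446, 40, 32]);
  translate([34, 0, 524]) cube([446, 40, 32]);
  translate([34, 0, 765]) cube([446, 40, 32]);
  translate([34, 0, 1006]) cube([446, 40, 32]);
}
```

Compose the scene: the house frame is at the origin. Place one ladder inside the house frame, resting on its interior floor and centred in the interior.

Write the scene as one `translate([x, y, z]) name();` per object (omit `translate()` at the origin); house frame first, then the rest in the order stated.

house_frame();
translate([1018, 2830, 0]) ladder();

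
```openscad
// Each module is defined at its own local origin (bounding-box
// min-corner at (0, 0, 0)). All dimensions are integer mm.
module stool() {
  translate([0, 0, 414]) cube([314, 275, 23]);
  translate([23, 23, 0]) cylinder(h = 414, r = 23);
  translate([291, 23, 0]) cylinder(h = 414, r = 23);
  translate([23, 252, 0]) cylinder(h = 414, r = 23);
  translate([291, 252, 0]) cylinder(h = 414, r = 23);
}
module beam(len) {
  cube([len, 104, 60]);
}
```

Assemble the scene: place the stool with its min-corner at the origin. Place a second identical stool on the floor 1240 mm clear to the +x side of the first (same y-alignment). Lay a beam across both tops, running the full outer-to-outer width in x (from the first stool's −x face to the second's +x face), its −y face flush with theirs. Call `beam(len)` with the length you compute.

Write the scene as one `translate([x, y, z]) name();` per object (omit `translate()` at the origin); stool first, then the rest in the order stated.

stool();
translate([1554, 0, 0]) stool();
translate([0, 0, 437]) beam(1868);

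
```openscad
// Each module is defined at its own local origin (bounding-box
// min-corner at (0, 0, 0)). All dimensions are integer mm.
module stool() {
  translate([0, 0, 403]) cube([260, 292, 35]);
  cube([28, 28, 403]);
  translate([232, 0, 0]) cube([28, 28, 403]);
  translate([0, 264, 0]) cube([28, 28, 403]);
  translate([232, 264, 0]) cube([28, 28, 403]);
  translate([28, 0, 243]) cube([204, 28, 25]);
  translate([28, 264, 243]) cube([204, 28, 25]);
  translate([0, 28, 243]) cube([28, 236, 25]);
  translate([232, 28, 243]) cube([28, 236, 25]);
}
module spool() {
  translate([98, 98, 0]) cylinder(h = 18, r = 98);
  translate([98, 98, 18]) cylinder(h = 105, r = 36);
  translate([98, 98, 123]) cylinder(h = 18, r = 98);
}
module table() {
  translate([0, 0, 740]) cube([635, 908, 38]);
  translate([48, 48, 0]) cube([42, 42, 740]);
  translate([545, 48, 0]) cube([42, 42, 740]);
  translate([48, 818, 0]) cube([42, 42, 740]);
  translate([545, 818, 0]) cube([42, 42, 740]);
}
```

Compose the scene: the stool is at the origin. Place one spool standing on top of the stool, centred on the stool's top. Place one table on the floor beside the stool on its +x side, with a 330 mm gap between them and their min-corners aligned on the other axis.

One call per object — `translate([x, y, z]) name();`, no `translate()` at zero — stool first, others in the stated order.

stool();
translate([32, 48, 438]) spool();
translate([590, 0, 0]) table();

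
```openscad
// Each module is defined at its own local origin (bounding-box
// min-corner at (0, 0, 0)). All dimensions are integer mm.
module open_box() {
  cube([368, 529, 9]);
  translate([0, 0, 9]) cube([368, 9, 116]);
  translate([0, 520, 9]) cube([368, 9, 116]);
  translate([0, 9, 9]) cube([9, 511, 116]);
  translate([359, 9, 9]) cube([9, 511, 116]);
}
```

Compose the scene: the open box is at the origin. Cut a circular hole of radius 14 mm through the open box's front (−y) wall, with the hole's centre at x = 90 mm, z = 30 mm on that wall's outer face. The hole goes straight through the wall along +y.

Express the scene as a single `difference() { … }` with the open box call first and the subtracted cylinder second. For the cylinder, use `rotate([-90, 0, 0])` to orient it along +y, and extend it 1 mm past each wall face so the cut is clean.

difference() {
  open_box();
  translate([90, -1, 30]) rotate([-90, 0, 0]) cylinder(h = 11, r = 14);
}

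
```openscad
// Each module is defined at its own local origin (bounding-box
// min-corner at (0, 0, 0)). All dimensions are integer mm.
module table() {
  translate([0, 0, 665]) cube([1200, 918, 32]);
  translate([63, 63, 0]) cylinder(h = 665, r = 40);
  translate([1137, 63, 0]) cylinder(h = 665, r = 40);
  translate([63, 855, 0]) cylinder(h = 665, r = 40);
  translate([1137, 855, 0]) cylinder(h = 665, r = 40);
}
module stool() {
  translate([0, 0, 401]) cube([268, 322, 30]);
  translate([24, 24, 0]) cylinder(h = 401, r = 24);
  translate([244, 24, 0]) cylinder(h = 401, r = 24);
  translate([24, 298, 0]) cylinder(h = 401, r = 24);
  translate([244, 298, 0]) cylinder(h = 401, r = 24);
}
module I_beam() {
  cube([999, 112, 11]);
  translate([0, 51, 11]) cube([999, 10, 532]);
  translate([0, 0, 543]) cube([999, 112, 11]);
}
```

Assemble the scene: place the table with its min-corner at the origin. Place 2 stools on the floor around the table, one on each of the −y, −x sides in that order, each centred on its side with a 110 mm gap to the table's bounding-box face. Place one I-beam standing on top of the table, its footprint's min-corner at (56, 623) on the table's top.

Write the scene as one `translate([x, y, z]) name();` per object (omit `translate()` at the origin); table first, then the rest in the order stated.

table();
translate([466, -432, 0]) stool();
translate([-378, 298, 0]) stool();
translate([56, 623, 697]) I_beam();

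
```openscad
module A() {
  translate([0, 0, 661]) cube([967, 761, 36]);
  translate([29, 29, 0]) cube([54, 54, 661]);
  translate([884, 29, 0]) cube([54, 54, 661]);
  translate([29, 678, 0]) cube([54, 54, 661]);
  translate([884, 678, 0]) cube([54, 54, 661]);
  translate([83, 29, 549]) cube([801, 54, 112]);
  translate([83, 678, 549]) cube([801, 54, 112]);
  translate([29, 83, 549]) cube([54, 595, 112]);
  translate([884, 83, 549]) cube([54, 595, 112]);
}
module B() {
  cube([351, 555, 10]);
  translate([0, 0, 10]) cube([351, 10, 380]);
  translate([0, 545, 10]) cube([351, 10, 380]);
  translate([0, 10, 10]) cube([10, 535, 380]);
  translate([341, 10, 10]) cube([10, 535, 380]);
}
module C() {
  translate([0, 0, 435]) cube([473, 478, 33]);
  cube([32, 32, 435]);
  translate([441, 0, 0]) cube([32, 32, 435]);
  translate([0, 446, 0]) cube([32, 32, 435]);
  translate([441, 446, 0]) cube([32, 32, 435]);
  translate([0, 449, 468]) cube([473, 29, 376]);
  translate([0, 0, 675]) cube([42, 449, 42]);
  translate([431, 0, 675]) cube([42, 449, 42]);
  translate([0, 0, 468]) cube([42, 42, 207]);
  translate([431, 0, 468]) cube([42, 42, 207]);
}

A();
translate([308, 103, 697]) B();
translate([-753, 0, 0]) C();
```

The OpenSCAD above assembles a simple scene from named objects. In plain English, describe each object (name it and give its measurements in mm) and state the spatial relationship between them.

A is a table: top 967 mm (x) × 761 mm (y), 36 mm thick, upper face at z = 697 mm, on four 54×54 mm square legs, each inset 29 mm from the nearest pair of top edges, running from z = 0 to the bottom of the top. Four apron rails, 54 mm thick and 112 mm tall, run between adjacent legs with their top edges flush with the underside of the top and their outer faces flush with the legs' outer faces.

B is an open storage box with external size 351×555×390 mm and wall thickness 10 mm (the base is also 10 mm thick). The base covers the whole footprint; the four walls stand on the base, with the y-facing walls full-width and the x-facing walls fitting between their inner faces.

C is a chair. The seat is a 473×478×33 mm slab with its top at z = 468 mm, on four 32×32 mm corner legs (flush with the seat edges, standing on z = 0). A flat backrest 29 mm thick, 376 mm tall, spans the full seat width and rises from the seat top along its +y edge, rear face flush with the rear of the seat. Two armrests of 42×42 mm section run along each side from the seat's front edge to the front of the backrest, top faces 249 mm above the seat top and outer faces flush with the seat's x-edges; a 42×42 mm post under the front of each armrest stands on the seat at the front corner.

The open box is on top of the table, centred. The chair is on the floor beside the table on its −x side.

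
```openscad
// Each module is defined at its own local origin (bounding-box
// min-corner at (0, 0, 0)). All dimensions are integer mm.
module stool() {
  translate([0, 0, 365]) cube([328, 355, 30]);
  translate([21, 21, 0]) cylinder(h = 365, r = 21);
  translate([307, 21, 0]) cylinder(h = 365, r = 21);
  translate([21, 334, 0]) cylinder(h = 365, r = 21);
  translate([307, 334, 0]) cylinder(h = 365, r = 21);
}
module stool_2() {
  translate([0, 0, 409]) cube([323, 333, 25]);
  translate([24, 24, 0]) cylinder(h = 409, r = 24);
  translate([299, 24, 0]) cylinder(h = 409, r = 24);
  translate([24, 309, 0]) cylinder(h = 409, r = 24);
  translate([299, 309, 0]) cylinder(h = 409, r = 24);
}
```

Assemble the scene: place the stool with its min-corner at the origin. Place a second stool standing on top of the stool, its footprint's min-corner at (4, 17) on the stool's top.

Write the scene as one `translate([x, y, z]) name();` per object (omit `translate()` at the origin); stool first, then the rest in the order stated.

stool();
translate([4, 17, 395]) stool_2();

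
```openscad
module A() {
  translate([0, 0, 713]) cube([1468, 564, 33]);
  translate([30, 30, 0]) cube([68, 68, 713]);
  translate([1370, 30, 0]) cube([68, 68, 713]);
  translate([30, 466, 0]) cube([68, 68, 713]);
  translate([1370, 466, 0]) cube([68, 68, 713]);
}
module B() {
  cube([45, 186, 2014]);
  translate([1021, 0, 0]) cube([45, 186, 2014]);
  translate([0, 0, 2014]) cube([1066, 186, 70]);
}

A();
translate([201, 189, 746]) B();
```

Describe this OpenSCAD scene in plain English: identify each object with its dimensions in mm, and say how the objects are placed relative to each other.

A is a table: top 1468 mm (x) × 564 mm (y), 33 mm thick, upper face at z = 746 mm, on four 68×68 mm square legs, each inset 30 mm from the nearest pair of top edges, running from z = 0 to the bottom of the top.

B is a rectangular door frame: two vertical jambs of 45×186 mm section, 2014 mm tall, with a clear opening 976 mm wide between their inner faces. A header 70 mm tall and 186 mm deep lies on top of the jambs and spans the full outside width.

The door frame is on top of the table, centred.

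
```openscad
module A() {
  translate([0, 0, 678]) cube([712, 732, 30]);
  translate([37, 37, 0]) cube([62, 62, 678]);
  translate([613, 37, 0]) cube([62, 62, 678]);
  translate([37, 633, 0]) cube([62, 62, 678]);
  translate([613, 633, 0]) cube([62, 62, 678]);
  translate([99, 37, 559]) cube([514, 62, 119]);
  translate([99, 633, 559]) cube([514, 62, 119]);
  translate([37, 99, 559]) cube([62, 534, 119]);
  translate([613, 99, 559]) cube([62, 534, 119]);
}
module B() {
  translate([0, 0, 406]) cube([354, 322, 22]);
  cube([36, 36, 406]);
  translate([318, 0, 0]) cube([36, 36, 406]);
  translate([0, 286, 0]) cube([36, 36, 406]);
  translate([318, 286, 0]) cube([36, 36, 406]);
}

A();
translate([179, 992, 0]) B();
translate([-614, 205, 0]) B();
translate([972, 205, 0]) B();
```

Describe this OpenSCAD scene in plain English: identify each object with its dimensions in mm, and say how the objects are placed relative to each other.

A is a table with a 712×732 mm rectangular top, 30 mm thick, top surface at z = 708 mm, supported by four 62×62 mm square legs, each inset 37 mm from the nearest pair of top edges, running from the floor. Four apron rails, 62 mm thick and 119 mm tall, run between adjacent legs with their top edges flush with the underside of the top and their outer faces flush with the legs' outer faces.

B is a four-legged stool. The seat is a 354×322×22 mm slab whose top surface is at z = 428 mm; four square legs, each 36×36 mm in cross-section, run from the floor (z = 0) to the underside of the seat, each flush with a corner of the seat.

Three stools sit around the table at the +y, −x, +x sides.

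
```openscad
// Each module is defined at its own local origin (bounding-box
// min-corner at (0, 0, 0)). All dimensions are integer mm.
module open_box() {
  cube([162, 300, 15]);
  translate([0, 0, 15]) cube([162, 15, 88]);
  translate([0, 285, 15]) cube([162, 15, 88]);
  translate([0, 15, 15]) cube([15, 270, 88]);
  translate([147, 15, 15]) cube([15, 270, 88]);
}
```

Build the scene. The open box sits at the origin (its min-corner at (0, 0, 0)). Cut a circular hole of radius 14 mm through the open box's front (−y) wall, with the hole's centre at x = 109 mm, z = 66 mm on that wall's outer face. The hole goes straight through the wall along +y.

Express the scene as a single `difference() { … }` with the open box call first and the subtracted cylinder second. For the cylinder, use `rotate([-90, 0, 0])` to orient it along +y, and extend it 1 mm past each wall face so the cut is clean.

difference() {
  open_box();
  translate([109, -1, 66]) rotate([-90, 0, 0]) cylinder(h = 17, r = 14);
}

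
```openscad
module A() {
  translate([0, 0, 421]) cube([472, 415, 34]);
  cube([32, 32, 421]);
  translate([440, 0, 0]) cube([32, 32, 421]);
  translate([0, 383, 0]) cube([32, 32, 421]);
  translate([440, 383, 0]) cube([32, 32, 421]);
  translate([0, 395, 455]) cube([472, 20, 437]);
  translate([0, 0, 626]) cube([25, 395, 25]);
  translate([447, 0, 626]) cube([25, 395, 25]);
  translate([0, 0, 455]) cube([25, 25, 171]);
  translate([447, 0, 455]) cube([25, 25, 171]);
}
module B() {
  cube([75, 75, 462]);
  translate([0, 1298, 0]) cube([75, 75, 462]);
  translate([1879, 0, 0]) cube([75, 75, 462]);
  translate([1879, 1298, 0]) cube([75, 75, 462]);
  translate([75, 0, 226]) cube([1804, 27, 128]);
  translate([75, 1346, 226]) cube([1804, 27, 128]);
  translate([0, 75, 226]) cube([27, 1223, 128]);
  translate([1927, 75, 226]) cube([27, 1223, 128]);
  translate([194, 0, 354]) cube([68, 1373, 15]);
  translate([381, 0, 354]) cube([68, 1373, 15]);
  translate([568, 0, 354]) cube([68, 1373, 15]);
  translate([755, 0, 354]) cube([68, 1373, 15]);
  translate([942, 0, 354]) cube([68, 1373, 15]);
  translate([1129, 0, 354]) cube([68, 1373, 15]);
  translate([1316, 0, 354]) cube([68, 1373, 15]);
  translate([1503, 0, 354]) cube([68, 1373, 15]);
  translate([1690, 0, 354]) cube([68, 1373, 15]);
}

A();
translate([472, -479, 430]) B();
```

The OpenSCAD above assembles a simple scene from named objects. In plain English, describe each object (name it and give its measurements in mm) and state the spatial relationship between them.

A is a chair: 472×415 mm seat, 34 mm thick, top at z = 455 mm, on four 32 mm square corner legs flush with the seat edges. A 20 mm thick backrest slab spans the full seat width, extending 437 mm above the seat top, its back face flush with the seat's +y edge. Two armrests of 25×25 mm section run along each side from the seat's front edge to the front of the backrest, top faces 196 mm above the seat top and outer faces flush with the seat's x-edges; a 25×25 mm post under the front of each armrest stands on the seat at the front corner.

B is a bed frame 1954 mm long (x) by 1373 mm wide (y). Four 75×75 mm corner posts, 462 mm tall, at the corners of the footprint. Four rails of 27 mm thickness and 128 mm height run between adjacent posts with their undersides at z = 226 mm, their outer faces flush with the outside of the frame (the two x-running rails run between the posts' inner faces; the two y-running rails run between the posts' inner faces). 9 slats, each 68 mm wide (x) and 15 mm thick, lie across the top of the two x-running rails, running the full 1373 mm width of the frame in y; the slats are evenly spaced along x between the inner faces of the end posts with equal gaps (rounded down to the nearest mm) at the −x end and between each pair — any rounding remainder accumulates at the +x end.

The bed frame is beside the chair with their tops flush at z = 892.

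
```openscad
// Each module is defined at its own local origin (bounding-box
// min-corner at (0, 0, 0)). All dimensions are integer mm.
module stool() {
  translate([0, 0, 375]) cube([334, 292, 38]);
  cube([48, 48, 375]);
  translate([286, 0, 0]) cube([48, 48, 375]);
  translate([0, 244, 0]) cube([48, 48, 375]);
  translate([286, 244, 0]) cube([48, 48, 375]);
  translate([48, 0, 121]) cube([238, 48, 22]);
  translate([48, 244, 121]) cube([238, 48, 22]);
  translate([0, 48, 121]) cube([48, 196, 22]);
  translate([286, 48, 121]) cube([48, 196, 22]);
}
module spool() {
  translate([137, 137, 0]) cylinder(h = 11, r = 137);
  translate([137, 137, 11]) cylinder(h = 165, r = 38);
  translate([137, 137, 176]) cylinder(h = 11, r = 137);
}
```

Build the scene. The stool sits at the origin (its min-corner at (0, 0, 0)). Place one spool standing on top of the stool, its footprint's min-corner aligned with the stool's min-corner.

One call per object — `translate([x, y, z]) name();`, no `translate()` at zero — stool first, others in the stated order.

stool();
translate([0, 0, 413]) spool();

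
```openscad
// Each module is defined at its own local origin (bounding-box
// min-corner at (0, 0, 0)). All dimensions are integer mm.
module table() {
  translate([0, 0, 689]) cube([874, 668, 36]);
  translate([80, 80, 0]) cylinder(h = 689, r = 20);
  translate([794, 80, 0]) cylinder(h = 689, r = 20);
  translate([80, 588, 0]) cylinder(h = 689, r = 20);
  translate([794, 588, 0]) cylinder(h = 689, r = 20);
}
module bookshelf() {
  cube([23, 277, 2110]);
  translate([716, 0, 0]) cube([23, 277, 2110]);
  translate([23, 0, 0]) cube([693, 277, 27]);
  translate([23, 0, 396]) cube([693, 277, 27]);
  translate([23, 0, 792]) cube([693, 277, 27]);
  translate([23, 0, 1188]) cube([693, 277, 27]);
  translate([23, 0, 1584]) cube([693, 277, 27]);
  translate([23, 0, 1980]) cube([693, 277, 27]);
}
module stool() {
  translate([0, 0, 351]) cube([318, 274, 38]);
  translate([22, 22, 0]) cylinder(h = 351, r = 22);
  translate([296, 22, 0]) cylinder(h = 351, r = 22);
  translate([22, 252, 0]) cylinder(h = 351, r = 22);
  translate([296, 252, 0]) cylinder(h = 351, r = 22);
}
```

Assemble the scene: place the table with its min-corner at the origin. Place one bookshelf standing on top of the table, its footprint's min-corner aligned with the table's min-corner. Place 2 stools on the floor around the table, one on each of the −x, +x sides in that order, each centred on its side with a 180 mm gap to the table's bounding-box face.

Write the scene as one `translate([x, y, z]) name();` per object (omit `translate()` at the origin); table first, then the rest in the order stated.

table();
translate([0, 0, 725]) bookshelf();
translate([-498, 197, 0]) stool();
translate([1054, 197, 0]) stool();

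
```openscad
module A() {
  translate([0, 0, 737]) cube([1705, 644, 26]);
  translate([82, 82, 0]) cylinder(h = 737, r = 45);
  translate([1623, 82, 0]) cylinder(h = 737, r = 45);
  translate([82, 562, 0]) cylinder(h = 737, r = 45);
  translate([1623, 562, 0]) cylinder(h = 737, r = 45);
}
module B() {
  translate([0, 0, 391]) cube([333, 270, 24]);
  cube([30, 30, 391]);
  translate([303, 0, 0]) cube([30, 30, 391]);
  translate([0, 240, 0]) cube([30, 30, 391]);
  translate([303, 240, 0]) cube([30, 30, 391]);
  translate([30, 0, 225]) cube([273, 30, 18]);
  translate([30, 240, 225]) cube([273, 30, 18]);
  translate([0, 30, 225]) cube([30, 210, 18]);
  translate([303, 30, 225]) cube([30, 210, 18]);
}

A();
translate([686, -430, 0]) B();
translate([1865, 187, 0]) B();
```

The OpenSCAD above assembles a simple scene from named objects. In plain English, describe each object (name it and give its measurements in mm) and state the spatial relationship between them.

A is a table with a 1705×644 mm rectangular top, 26 mm thick, top surface at z = 763 mm, supported by four round legs of 90 mm diameter, each leg's bounding box inset 37 mm from the nearest pair of top edges, running from the floor.

B is a four-legged stool. The seat is 333×270 mm, 24 mm thick, top at z = 415 mm. It stands on four square legs, each 30×30 mm in cross-section, from z = 0 to the seat underside, each flush with a corner of the seat. Four stretchers, 30 mm wide and 18 mm tall, connect adjacent legs with their undersides at z = 225 mm, each running between the inner faces of the legs it joins and aligned with the legs' outer faces on the other axis.

Two stools sit around the table at the −y, +x sides.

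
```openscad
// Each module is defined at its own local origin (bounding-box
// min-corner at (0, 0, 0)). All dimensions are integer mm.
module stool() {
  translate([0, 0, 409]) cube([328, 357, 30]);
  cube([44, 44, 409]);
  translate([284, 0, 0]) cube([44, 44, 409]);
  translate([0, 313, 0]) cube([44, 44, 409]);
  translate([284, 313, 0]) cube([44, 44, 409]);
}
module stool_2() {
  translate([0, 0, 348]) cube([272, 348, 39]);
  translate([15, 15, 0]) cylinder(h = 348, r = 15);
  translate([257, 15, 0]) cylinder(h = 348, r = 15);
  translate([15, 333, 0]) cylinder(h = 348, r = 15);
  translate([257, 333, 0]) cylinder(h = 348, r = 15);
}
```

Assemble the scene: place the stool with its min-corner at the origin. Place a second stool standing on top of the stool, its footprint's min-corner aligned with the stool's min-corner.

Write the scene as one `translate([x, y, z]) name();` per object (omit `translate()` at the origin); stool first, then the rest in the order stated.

stool();
translate([0, 0, 439]) stool_2();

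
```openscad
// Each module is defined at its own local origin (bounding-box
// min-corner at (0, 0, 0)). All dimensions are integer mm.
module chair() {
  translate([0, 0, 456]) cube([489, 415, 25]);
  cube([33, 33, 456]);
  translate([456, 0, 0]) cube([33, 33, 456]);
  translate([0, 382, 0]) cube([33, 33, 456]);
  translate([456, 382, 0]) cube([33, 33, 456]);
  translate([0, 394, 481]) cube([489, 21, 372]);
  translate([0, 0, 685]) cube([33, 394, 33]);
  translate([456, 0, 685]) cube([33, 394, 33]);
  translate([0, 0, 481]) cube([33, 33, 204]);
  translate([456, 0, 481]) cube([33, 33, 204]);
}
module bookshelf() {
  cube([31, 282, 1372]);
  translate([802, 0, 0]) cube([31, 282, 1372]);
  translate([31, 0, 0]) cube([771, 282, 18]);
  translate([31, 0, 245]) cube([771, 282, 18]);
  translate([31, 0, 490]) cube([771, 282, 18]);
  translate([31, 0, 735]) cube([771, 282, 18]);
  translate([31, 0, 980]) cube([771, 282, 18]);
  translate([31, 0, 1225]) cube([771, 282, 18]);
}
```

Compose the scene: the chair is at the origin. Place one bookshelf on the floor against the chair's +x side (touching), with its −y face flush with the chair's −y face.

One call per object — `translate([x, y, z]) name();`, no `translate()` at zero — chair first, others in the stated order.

chair();
translate([489, 0, 0]) bookshelf();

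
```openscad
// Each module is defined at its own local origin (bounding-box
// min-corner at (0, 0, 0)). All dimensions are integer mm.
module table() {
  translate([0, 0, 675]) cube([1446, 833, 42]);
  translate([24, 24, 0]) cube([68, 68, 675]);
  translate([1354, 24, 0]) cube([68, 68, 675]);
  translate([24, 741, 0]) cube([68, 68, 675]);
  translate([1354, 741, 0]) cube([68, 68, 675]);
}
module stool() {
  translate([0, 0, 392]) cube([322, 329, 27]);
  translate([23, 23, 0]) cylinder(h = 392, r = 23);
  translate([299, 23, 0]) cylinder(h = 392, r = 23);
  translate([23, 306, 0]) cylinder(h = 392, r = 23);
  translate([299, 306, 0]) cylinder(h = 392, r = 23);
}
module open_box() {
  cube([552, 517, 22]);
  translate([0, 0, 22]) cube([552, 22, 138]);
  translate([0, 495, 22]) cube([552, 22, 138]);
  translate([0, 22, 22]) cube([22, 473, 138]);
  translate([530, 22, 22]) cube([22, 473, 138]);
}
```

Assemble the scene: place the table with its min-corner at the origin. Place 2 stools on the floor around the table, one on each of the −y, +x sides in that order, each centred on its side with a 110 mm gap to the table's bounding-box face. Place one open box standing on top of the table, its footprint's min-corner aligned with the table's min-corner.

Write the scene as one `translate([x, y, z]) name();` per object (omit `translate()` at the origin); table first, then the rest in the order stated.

table();
translate([562, -439, 0]) stool();
translate([1556, 252, 0]) stool();
translate([0, 0, 717]) open_box();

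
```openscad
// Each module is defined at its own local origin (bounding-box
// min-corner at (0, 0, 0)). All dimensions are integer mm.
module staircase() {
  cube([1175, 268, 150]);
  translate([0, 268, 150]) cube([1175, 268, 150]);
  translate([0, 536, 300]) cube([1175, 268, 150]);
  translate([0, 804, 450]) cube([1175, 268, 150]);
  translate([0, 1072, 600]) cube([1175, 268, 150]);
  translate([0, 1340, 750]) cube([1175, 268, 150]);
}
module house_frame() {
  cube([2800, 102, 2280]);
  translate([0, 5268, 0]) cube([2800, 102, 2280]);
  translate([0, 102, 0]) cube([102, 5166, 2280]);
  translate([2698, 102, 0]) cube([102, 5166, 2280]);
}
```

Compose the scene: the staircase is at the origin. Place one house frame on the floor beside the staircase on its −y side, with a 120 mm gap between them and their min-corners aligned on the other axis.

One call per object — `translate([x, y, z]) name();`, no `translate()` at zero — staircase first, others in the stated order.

staircase();
translate([0, -5490, 0]) house_frame();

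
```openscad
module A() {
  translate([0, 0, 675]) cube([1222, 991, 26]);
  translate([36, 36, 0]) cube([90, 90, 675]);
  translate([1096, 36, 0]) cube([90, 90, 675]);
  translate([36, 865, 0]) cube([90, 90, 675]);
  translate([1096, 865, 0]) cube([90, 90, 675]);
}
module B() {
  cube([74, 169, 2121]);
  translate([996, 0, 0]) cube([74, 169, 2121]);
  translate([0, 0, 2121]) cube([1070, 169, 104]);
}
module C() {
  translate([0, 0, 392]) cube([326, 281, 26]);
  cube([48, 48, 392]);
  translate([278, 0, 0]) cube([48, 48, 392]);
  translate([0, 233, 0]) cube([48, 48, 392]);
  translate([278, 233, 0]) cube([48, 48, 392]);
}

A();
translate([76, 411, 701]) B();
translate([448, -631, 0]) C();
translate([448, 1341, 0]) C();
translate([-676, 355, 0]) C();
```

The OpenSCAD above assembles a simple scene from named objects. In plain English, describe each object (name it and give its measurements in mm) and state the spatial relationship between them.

A is a table with a 1222×991 mm rectangular top, 26 mm thick, top surface at z = 701 mm, supported by four 90×90 mm square legs, each inset 36 mm from the nearest pair of top edges, running from the floor.

B is a rectangular door frame: two vertical jambs of 74×169 mm section, 2121 mm tall, with a clear opening 922 mm wide between their inner faces. A header 104 mm tall and 169 mm deep lies on top of the jambs and spans the full outside width.

C is a simple wooden stool: a rectangular seat 326 mm (x) by 281 mm (y), 26 mm thick, top face at z = 418 mm, on four square legs, each 48×48 mm in cross-section. The legs rest on z = 0, each flush with a corner of the seat.

The door frame is on top of the table, centred. Three stools sit around the table at the −y, +y, −x sides.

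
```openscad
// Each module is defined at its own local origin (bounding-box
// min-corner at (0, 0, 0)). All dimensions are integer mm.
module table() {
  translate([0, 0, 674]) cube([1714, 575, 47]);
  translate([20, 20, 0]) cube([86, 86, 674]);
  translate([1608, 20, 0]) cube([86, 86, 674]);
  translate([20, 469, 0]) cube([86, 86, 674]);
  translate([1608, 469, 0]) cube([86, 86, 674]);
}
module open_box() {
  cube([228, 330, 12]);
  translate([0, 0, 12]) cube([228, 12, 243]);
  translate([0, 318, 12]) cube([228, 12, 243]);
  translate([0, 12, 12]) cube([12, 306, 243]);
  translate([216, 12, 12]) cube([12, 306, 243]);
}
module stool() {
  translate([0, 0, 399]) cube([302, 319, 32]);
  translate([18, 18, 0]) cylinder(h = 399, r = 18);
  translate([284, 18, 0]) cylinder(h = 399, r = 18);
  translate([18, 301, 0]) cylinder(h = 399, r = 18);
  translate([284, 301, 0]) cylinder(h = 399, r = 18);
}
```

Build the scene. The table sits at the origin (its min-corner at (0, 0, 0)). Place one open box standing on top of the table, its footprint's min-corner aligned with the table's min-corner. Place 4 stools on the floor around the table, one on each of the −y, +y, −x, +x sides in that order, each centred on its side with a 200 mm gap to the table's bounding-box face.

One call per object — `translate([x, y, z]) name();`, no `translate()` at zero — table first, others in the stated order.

table();
translate([0, 0, 721]) open_box();
translate([706, -519, 0]) stool();
translate([706, 775, 0]) stool();
translate([-502, 128, 0]) stool();
translate([1914, 128, 0]) stool();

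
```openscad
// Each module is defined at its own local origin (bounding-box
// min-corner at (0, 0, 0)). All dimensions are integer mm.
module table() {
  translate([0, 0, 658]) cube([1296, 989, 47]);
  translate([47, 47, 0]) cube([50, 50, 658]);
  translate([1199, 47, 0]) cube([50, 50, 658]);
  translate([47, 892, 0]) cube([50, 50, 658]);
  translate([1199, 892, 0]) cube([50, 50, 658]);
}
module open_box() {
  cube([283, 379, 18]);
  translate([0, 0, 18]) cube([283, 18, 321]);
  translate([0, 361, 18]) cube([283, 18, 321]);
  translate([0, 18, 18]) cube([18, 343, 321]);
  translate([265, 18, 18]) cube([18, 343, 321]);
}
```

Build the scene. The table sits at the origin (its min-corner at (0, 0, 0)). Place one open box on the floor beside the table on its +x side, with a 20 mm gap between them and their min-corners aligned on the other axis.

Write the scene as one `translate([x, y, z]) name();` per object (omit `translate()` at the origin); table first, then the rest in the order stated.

table();
translate([1316, 0, 0]) open_box();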